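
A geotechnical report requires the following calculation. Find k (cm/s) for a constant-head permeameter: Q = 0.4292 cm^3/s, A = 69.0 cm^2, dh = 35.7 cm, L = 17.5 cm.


Result: 0.003049 cm/s

Derivation:
Compute hydraulic gradient:
i = dh / L = 35.7 / 17.5 = 2.04
Then apply Darcy's law:
k = Q / (A * i)
k = 0.4292 / (69.0 * 2.04)
k = 0.4292 / 140.76
k = 0.003049 cm/s


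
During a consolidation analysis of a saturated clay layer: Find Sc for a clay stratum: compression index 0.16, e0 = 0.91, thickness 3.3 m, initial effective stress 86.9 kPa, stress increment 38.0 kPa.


Result: 0.0436 m

Derivation:
Using Sc = Cc * H / (1 + e0) * log10((sigma0 + delta_sigma) / sigma0)
Stress ratio = (86.9 + 38.0) / 86.9 = 1.43728
log10(1.43728) = 0.157543
Cc * H / (1 + e0) = 0.16 * 3.3 / (1 + 0.91) = 0.27644
Sc = 0.27644 * 0.157543
Sc = 0.0436 m


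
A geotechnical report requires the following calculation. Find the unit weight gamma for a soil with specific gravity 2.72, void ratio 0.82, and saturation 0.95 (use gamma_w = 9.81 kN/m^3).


Using gamma = gamma_w * (Gs + S*e) / (1 + e)
Numerator: Gs + S*e = 2.72 + 0.95*0.82 = 3.499
Denominator: 1 + e = 1 + 0.82 = 1.82
gamma = 9.81 * 3.499 / 1.82
gamma = 18.86 kN/m^3


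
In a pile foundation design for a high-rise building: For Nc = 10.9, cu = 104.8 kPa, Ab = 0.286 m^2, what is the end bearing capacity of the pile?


Result: 326.7 kN

Derivation:
Using Qb = Nc * cu * Ab
Qb = 10.9 * 104.8 * 0.286
Qb = 326.7 kN


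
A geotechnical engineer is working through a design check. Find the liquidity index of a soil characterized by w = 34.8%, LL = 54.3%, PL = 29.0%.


First compute the plasticity index:
PI = LL - PL = 54.3 - 29.0 = 25.3
Then compute the liquidity index:
LI = (w - PL) / PI
LI = (34.8 - 29.0) / 25.3
LI = 0.229


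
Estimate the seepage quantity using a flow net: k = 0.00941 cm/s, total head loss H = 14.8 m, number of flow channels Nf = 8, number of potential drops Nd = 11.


Convert k to m/s for unit consistency with H:
k = 0.00941 cm/s = 0.00941 / 100 m/s = 9.41e-05 m/s
Using q = k * H * Nf / Nd
Nf / Nd = 8 / 11 = 0.7273
q = 9.41e-05 * 14.8 * 0.7273
q = 0.001013 m^3/s per m


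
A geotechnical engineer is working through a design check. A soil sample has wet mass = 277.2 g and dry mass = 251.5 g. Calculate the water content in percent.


Using w = (m_wet - m_dry) / m_dry * 100
m_wet - m_dry = 277.2 - 251.5 = 25.7 g
w = 25.7 / 251.5 * 100
w = 10.22 %


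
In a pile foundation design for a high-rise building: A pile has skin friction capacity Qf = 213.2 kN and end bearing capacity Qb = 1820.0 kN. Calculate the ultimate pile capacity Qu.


Using Qu = Qf + Qb
Qu = 213.2 + 1820.0
Qu = 2033.2 kN


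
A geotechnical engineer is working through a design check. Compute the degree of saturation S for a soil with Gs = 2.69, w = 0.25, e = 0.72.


Using S = Gs * w / e
S = 2.69 * 0.25 / 0.72
S = 0.934


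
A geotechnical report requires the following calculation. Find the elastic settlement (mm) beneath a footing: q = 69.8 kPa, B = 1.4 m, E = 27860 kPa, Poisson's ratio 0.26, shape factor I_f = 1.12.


Result: 3.663 mm

Derivation:
Using Se = q * B * (1 - nu^2) * I_f / E
1 - nu^2 = 1 - 0.26^2 = 0.9324
Se = 69.8 * 1.4 * 0.9324 * 1.12 / 27860
Se = 0.003663 m
Convert to mm: Se = 0.003663 * 1000 = 3.663 mm


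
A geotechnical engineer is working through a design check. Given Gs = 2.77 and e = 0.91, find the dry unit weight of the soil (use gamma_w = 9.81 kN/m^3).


Using gamma_d = Gs * gamma_w / (1 + e)
gamma_d = 2.77 * 9.81 / (1 + 0.91)
gamma_d = 2.77 * 9.81 / 1.91
gamma_d = 14.227 kN/m^3


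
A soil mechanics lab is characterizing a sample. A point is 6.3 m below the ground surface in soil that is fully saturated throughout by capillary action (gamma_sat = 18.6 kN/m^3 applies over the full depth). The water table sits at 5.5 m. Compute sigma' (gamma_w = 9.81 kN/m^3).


Result: 109.33 kPa

Derivation:
Total stress = gamma_sat * depth
sigma = 18.6 * 6.3 = 117.18 kPa
Pore water pressure u = gamma_w * (depth - d_wt)
u = 9.81 * (6.3 - 5.5) = 7.848 kPa
Effective stress = sigma - u
sigma' = 117.18 - 7.848 = 109.33 kPa


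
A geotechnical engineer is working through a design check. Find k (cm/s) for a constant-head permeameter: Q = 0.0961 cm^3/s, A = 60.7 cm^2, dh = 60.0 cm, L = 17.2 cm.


Compute hydraulic gradient:
i = dh / L = 60.0 / 17.2 = 3.48837
Then apply Darcy's law:
k = Q / (A * i)
k = 0.0961 / (60.7 * 3.48837)
k = 0.0961 / 211.744
k = 0.000454 cm/s


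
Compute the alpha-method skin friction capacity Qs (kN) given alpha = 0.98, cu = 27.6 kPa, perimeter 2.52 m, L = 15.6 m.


Result: 1063.31 kN

Derivation:
Using Qs = alpha * cu * perimeter * L
Qs = 0.98 * 27.6 * 2.52 * 15.6
Qs = 1063.31 kN


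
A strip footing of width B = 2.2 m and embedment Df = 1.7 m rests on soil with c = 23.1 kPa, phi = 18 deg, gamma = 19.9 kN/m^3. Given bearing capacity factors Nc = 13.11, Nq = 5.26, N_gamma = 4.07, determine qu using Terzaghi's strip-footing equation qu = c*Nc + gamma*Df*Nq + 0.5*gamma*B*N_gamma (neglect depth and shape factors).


Compute qu = c*Nc + gamma*Df*Nq + 0.5*gamma*B*N_gamma
Term 1: 23.1 * 13.11 = 302.841
Term 2: 19.9 * 1.7 * 5.26 = 177.9458
Term 3: 0.5 * 19.9 * 2.2 * 4.07 = 89.0923
qu = 302.841 + 177.9458 + 89.0923
qu = 569.88 kPa


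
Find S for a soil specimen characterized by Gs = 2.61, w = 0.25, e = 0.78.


Using S = Gs * w / e
S = 2.61 * 0.25 / 0.78
S = 0.8365


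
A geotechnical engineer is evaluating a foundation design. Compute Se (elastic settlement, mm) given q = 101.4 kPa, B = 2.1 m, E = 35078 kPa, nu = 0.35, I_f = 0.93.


Using Se = q * B * (1 - nu^2) * I_f / E
1 - nu^2 = 1 - 0.35^2 = 0.8775
Se = 101.4 * 2.1 * 0.8775 * 0.93 / 35078
Se = 0.004954 m
Convert to mm: Se = 0.004954 * 1000 = 4.954 mm


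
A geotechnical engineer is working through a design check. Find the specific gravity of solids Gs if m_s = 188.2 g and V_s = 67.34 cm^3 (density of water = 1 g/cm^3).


Using Gs = m_s / (V_s * rho_w)
Since rho_w = 1 g/cm^3:
Gs = 188.2 / 67.34
Gs = 2.795


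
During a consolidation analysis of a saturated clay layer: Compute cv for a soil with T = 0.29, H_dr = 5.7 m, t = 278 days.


Result: 0.03389 m^2/day

Derivation:
Using cv = T * H_dr^2 / t
H_dr^2 = 5.7^2 = 32.49
cv = 0.29 * 32.49 / 278
cv = 0.03389 m^2/day


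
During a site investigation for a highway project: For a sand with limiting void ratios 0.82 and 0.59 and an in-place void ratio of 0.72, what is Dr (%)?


Using Dr = (e_max - e) / (e_max - e_min) * 100
e_max - e = 0.82 - 0.72 = 0.1
e_max - e_min = 0.82 - 0.59 = 0.23
Dr = 0.1 / 0.23 * 100
Dr = 43.48 %


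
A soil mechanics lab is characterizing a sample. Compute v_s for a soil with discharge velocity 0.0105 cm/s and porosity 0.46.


Result: 0.02283 cm/s

Derivation:
Using v_s = v_d / n
v_s = 0.0105 / 0.46
v_s = 0.02283 cm/s


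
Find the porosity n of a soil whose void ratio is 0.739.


Result: 0.425

Derivation:
Using the relation n = e / (1 + e)
n = 0.739 / (1 + 0.739)
n = 0.739 / 1.739
n = 0.425


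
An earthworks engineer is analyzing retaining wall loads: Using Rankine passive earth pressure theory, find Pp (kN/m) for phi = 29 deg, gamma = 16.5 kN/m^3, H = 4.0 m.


Compute passive earth pressure coefficient:
Kp = tan^2(45 + phi/2) = tan^2(59.5) = 2.88206
Compute passive force:
Pp = 0.5 * Kp * gamma * H^2
Pp = 0.5 * 2.88206 * 16.5 * 4.0^2
Pp = 380.43 kN/m


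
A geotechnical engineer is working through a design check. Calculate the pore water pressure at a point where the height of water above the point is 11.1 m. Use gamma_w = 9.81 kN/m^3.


Result: 108.89 kPa

Derivation:
Using u = gamma_w * h_w
u = 9.81 * 11.1
u = 108.89 kPa


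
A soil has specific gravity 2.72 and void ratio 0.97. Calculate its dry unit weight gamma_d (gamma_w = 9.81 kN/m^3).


Result: 13.545 kN/m^3

Derivation:
Using gamma_d = Gs * gamma_w / (1 + e)
gamma_d = 2.72 * 9.81 / (1 + 0.97)
gamma_d = 2.72 * 9.81 / 1.97
gamma_d = 13.545 kN/m^3


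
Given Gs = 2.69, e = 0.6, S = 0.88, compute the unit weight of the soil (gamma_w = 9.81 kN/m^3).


Result: 19.73 kN/m^3

Derivation:
Using gamma = gamma_w * (Gs + S*e) / (1 + e)
Numerator: Gs + S*e = 2.69 + 0.88*0.6 = 3.218
Denominator: 1 + e = 1 + 0.6 = 1.6
gamma = 9.81 * 3.218 / 1.6
gamma = 19.73 kN/m^3


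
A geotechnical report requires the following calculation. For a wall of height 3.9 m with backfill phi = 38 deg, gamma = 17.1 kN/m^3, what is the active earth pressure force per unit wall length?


Compute active earth pressure coefficient:
Ka = tan^2(45 - phi/2) = tan^2(26.0) = 0.237883
Compute active force:
Pa = 0.5 * Ka * gamma * H^2
Pa = 0.5 * 0.237883 * 17.1 * 3.9^2
Pa = 30.94 kN/m


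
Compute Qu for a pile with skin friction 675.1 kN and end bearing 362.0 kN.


Using Qu = Qf + Qb
Qu = 675.1 + 362.0
Qu = 1037.1 kN


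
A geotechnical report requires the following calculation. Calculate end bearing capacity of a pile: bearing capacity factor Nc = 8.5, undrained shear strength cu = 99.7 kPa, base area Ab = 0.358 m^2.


Using Qb = Nc * cu * Ab
Qb = 8.5 * 99.7 * 0.358
Qb = 303.39 kN


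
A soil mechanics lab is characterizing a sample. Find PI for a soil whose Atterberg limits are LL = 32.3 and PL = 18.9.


Result: 13.4

Derivation:
Using PI = LL - PL
PI = 32.3 - 18.9
PI = 13.4


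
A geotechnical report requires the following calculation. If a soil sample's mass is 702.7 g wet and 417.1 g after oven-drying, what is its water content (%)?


Using w = (m_wet - m_dry) / m_dry * 100
m_wet - m_dry = 702.7 - 417.1 = 285.6 g
w = 285.6 / 417.1 * 100
w = 68.47 %


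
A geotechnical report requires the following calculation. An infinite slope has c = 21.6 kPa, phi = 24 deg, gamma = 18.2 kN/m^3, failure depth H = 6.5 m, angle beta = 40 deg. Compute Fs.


Using Fs = c / (gamma*H*sin(beta)*cos(beta)) + tan(phi)/tan(beta)
Cohesion contribution = 21.6 / (18.2*6.5*sin(40)*cos(40))
Cohesion contribution = 0.370807
Friction contribution = tan(24)/tan(40) = 0.530603
Fs = 0.370807 + 0.530603
Fs = 0.901


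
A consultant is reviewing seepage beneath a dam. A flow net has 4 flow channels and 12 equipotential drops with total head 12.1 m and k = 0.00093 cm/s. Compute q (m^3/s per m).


Result: 3.751e-05 m^3/s per m

Derivation:
Convert k to m/s for unit consistency with H:
k = 0.00093 cm/s = 0.00093 / 100 m/s = 9.3e-06 m/s
Using q = k * H * Nf / Nd
Nf / Nd = 4 / 12 = 0.3333
q = 9.3e-06 * 12.1 * 0.3333
q = 3.751e-05 m^3/s per m


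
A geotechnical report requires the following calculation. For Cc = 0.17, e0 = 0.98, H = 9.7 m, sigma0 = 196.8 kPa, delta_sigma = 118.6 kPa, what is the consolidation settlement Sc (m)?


Result: 0.1706 m

Derivation:
Using Sc = Cc * H / (1 + e0) * log10((sigma0 + delta_sigma) / sigma0)
Stress ratio = (196.8 + 118.6) / 196.8 = 1.60264
log10(1.60264) = 0.204837
Cc * H / (1 + e0) = 0.17 * 9.7 / (1 + 0.98) = 0.832828
Sc = 0.832828 * 0.204837
Sc = 0.1706 m


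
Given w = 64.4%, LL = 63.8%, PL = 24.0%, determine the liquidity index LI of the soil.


Result: 1.015

Derivation:
First compute the plasticity index:
PI = LL - PL = 63.8 - 24.0 = 39.8
Then compute the liquidity index:
LI = (w - PL) / PI
LI = (64.4 - 24.0) / 39.8
LI = 1.015


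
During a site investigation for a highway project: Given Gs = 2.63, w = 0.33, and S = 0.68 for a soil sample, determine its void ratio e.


Result: 1.2763

Derivation:
Using the relation e = Gs * w / S
e = 2.63 * 0.33 / 0.68
e = 1.2763


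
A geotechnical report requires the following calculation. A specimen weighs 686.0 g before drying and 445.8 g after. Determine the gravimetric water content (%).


Using w = (m_wet - m_dry) / m_dry * 100
m_wet - m_dry = 686.0 - 445.8 = 240.2 g
w = 240.2 / 445.8 * 100
w = 53.88 %


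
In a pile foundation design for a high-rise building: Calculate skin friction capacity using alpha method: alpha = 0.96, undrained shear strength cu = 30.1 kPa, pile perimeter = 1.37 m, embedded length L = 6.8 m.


Result: 269.2 kN

Derivation:
Using Qs = alpha * cu * perimeter * L
Qs = 0.96 * 30.1 * 1.37 * 6.8
Qs = 269.2 kN


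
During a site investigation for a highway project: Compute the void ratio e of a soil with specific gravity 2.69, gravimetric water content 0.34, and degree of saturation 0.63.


Result: 1.4517

Derivation:
Using the relation e = Gs * w / S
e = 2.69 * 0.34 / 0.63
e = 1.4517


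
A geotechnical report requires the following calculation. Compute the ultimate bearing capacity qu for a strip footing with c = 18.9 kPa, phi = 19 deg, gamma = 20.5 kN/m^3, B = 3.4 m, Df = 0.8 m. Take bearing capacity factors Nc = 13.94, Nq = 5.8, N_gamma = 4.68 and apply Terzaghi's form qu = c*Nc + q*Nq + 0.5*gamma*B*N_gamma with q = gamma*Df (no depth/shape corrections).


Compute qu = c*Nc + gamma*Df*Nq + 0.5*gamma*B*N_gamma
Term 1: 18.9 * 13.94 = 263.466
Term 2: 20.5 * 0.8 * 5.8 = 95.12
Term 3: 0.5 * 20.5 * 3.4 * 4.68 = 163.098
qu = 263.466 + 95.12 + 163.098
qu = 521.68 kPa


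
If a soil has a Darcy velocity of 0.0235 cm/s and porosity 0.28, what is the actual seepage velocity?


Result: 0.08393 cm/s

Derivation:
Using v_s = v_d / n
v_s = 0.0235 / 0.28
v_s = 0.08393 cm/s


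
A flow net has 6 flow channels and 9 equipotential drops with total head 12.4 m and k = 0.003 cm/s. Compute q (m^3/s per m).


Result: 0.000248 m^3/s per m

Derivation:
Convert k to m/s for unit consistency with H:
k = 0.003 cm/s = 0.003 / 100 m/s = 3e-05 m/s
Using q = k * H * Nf / Nd
Nf / Nd = 6 / 9 = 0.6667
q = 3e-05 * 12.4 * 0.6667
q = 0.000248 m^3/s per m


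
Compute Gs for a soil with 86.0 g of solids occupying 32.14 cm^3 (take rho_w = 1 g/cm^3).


Result: 2.676

Derivation:
Using Gs = m_s / (V_s * rho_w)
Since rho_w = 1 g/cm^3:
Gs = 86.0 / 32.14
Gs = 2.676


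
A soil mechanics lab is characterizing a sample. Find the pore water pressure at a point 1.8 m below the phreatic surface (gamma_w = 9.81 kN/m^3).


Using u = gamma_w * h_w
u = 9.81 * 1.8
u = 17.66 kPa


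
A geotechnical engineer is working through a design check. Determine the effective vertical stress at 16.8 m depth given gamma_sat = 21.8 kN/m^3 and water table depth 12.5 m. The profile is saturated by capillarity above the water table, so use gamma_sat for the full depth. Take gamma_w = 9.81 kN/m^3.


Total stress = gamma_sat * depth
sigma = 21.8 * 16.8 = 366.24 kPa
Pore water pressure u = gamma_w * (depth - d_wt)
u = 9.81 * (16.8 - 12.5) = 42.183 kPa
Effective stress = sigma - u
sigma' = 366.24 - 42.183 = 324.06 kPa


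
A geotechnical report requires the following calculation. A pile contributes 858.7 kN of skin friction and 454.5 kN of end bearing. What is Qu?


Using Qu = Qf + Qb
Qu = 858.7 + 454.5
Qu = 1313.2 kN


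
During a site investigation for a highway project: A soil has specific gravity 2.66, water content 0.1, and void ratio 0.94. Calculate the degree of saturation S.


Using S = Gs * w / e
S = 2.66 * 0.1 / 0.94
S = 0.283


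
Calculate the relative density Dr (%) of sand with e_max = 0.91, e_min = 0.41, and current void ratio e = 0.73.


Using Dr = (e_max - e) / (e_max - e_min) * 100
e_max - e = 0.91 - 0.73 = 0.18
e_max - e_min = 0.91 - 0.41 = 0.5
Dr = 0.18 / 0.5 * 100
Dr = 36.0 %


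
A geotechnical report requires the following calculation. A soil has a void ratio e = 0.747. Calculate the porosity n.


Using the relation n = e / (1 + e)
n = 0.747 / (1 + 0.747)
n = 0.747 / 1.747
n = 0.4276


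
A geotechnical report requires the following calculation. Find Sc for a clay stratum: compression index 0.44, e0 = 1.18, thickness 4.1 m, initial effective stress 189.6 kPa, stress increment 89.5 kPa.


Using Sc = Cc * H / (1 + e0) * log10((sigma0 + delta_sigma) / sigma0)
Stress ratio = (189.6 + 89.5) / 189.6 = 1.47205
log10(1.47205) = 0.167922
Cc * H / (1 + e0) = 0.44 * 4.1 / (1 + 1.18) = 0.827523
Sc = 0.827523 * 0.167922
Sc = 0.139 m


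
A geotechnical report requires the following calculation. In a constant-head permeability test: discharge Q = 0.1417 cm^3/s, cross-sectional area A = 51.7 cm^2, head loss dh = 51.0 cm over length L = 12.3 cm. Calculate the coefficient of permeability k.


Result: 0.000661 cm/s

Derivation:
Compute hydraulic gradient:
i = dh / L = 51.0 / 12.3 = 4.14634
Then apply Darcy's law:
k = Q / (A * i)
k = 0.1417 / (51.7 * 4.14634)
k = 0.1417 / 214.366
k = 0.000661 cm/s


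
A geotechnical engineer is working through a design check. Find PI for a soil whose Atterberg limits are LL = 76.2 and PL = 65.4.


Using PI = LL - PL
PI = 76.2 - 65.4
PI = 10.8


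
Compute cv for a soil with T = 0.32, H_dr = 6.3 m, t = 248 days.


Result: 0.05121 m^2/day

Derivation:
Using cv = T * H_dr^2 / t
H_dr^2 = 6.3^2 = 39.69
cv = 0.32 * 39.69 / 248
cv = 0.05121 m^2/day


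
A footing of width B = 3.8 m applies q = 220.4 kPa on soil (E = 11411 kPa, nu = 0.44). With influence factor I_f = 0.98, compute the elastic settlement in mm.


Result: 58.003 mm

Derivation:
Using Se = q * B * (1 - nu^2) * I_f / E
1 - nu^2 = 1 - 0.44^2 = 0.8064
Se = 220.4 * 3.8 * 0.8064 * 0.98 / 11411
Se = 0.058003 m
Convert to mm: Se = 0.058003 * 1000 = 58.003 mm


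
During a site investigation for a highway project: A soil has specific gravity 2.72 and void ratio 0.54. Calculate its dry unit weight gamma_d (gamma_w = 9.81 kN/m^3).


Using gamma_d = Gs * gamma_w / (1 + e)
gamma_d = 2.72 * 9.81 / (1 + 0.54)
gamma_d = 2.72 * 9.81 / 1.54
gamma_d = 17.327 kN/m^3


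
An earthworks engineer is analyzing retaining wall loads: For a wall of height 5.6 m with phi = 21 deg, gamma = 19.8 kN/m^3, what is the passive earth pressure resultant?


Result: 657.27 kN/m

Derivation:
Compute passive earth pressure coefficient:
Kp = tan^2(45 + phi/2) = tan^2(55.5) = 2.117051
Compute passive force:
Pp = 0.5 * Kp * gamma * H^2
Pp = 0.5 * 2.117051 * 19.8 * 5.6^2
Pp = 657.27 kN/m


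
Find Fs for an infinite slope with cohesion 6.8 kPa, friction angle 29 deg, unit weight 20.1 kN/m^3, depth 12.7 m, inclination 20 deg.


Using Fs = c / (gamma*H*sin(beta)*cos(beta)) + tan(phi)/tan(beta)
Cohesion contribution = 6.8 / (20.1*12.7*sin(20)*cos(20))
Cohesion contribution = 0.0828842
Friction contribution = tan(29)/tan(20) = 1.52295
Fs = 0.0828842 + 1.52295
Fs = 1.606


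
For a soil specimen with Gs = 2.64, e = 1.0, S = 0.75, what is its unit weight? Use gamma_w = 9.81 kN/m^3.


Using gamma = gamma_w * (Gs + S*e) / (1 + e)
Numerator: Gs + S*e = 2.64 + 0.75*1.0 = 3.39
Denominator: 1 + e = 1 + 1.0 = 2.0
gamma = 9.81 * 3.39 / 2.0
gamma = 16.628 kN/m^3


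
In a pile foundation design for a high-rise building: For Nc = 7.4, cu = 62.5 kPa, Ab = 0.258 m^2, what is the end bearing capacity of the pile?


Using Qb = Nc * cu * Ab
Qb = 7.4 * 62.5 * 0.258
Qb = 119.33 kN


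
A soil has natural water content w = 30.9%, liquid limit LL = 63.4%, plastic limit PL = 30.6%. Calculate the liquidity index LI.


First compute the plasticity index:
PI = LL - PL = 63.4 - 30.6 = 32.8
Then compute the liquidity index:
LI = (w - PL) / PI
LI = (30.9 - 30.6) / 32.8
LI = 0.009


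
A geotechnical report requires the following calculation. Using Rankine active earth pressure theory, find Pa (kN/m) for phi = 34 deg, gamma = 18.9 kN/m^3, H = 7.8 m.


Compute active earth pressure coefficient:
Ka = tan^2(45 - phi/2) = tan^2(28.0) = 0.282715
Compute active force:
Pa = 0.5 * Ka * gamma * H^2
Pa = 0.5 * 0.282715 * 18.9 * 7.8^2
Pa = 162.54 kN/m


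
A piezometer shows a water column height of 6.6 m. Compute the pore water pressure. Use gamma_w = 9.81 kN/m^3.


Result: 64.75 kPa

Derivation:
Using u = gamma_w * h_w
u = 9.81 * 6.6
u = 64.75 kPa


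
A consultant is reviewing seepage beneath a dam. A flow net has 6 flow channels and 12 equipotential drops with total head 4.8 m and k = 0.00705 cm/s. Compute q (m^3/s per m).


Convert k to m/s for unit consistency with H:
k = 0.00705 cm/s = 0.00705 / 100 m/s = 7.05e-05 m/s
Using q = k * H * Nf / Nd
Nf / Nd = 6 / 12 = 0.5
q = 7.05e-05 * 4.8 * 0.5
q = 0.0001692 m^3/s per m


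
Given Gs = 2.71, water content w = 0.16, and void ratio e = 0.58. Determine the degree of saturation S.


Using S = Gs * w / e
S = 2.71 * 0.16 / 0.58
S = 0.7476


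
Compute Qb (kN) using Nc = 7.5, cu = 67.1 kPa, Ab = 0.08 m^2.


Using Qb = Nc * cu * Ab
Qb = 7.5 * 67.1 * 0.08
Qb = 40.26 kN


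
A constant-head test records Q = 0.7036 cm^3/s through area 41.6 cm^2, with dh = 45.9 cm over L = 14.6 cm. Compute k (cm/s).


Result: 0.00538 cm/s

Derivation:
Compute hydraulic gradient:
i = dh / L = 45.9 / 14.6 = 3.14384
Then apply Darcy's law:
k = Q / (A * i)
k = 0.7036 / (41.6 * 3.14384)
k = 0.7036 / 130.784
k = 0.00538 cm/s


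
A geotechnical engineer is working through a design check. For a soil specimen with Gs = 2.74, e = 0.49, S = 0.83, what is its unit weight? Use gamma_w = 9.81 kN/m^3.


Result: 20.718 kN/m^3

Derivation:
Using gamma = gamma_w * (Gs + S*e) / (1 + e)
Numerator: Gs + S*e = 2.74 + 0.83*0.49 = 3.1467
Denominator: 1 + e = 1 + 0.49 = 1.49
gamma = 9.81 * 3.1467 / 1.49
gamma = 20.718 kN/m^3


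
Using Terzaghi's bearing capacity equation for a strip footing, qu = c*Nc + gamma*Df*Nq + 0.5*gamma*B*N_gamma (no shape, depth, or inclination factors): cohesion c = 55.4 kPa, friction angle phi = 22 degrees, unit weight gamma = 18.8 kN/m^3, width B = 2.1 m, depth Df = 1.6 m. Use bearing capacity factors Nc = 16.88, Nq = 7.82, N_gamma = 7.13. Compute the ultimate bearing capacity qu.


Compute qu = c*Nc + gamma*Df*Nq + 0.5*gamma*B*N_gamma
Term 1: 55.4 * 16.88 = 935.152
Term 2: 18.8 * 1.6 * 7.82 = 235.2256
Term 3: 0.5 * 18.8 * 2.1 * 7.13 = 140.7462
qu = 935.152 + 235.2256 + 140.7462
qu = 1311.12 kPa


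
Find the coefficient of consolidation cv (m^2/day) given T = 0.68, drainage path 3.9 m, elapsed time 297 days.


Using cv = T * H_dr^2 / t
H_dr^2 = 3.9^2 = 15.21
cv = 0.68 * 15.21 / 297
cv = 0.03482 m^2/day


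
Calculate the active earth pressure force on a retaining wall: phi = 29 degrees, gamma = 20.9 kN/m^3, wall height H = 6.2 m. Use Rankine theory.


Result: 139.38 kN/m

Derivation:
Compute active earth pressure coefficient:
Ka = tan^2(45 - phi/2) = tan^2(30.5) = 0.346974
Compute active force:
Pa = 0.5 * Ka * gamma * H^2
Pa = 0.5 * 0.346974 * 20.9 * 6.2^2
Pa = 139.38 kN/m


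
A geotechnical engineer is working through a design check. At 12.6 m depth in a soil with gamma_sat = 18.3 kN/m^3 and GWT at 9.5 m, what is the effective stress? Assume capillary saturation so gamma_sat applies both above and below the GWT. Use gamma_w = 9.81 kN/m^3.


Total stress = gamma_sat * depth
sigma = 18.3 * 12.6 = 230.58 kPa
Pore water pressure u = gamma_w * (depth - d_wt)
u = 9.81 * (12.6 - 9.5) = 30.411 kPa
Effective stress = sigma - u
sigma' = 230.58 - 30.411 = 200.17 kPa


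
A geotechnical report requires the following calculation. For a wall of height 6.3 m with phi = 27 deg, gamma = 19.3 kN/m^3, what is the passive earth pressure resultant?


Compute passive earth pressure coefficient:
Kp = tan^2(45 + phi/2) = tan^2(58.5) = 2.66294
Compute passive force:
Pp = 0.5 * Kp * gamma * H^2
Pp = 0.5 * 2.66294 * 19.3 * 6.3^2
Pp = 1019.93 kN/m


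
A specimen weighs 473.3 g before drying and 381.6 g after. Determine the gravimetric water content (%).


Result: 24.03 %

Derivation:
Using w = (m_wet - m_dry) / m_dry * 100
m_wet - m_dry = 473.3 - 381.6 = 91.7 g
w = 91.7 / 381.6 * 100
w = 24.03 %


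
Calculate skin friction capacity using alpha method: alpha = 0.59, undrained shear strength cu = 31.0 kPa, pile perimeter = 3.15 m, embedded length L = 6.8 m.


Result: 391.77 kN

Derivation:
Using Qs = alpha * cu * perimeter * L
Qs = 0.59 * 31.0 * 3.15 * 6.8
Qs = 391.77 kN


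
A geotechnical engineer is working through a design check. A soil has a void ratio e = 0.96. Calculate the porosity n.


Using the relation n = e / (1 + e)
n = 0.96 / (1 + 0.96)
n = 0.96 / 1.96
n = 0.4898


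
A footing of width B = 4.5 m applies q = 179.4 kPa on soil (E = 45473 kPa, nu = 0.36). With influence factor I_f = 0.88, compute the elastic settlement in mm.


Using Se = q * B * (1 - nu^2) * I_f / E
1 - nu^2 = 1 - 0.36^2 = 0.8704
Se = 179.4 * 4.5 * 0.8704 * 0.88 / 45473
Se = 0.013598 m
Convert to mm: Se = 0.013598 * 1000 = 13.598 mm


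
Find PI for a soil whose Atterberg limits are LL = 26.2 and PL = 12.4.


Result: 13.8

Derivation:
Using PI = LL - PL
PI = 26.2 - 12.4
PI = 13.8


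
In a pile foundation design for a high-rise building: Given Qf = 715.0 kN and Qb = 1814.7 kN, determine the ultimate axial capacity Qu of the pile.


Using Qu = Qf + Qb
Qu = 715.0 + 1814.7
Qu = 2529.7 kN


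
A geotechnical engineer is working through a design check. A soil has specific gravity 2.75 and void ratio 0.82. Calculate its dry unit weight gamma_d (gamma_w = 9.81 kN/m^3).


Result: 14.823 kN/m^3

Derivation:
Using gamma_d = Gs * gamma_w / (1 + e)
gamma_d = 2.75 * 9.81 / (1 + 0.82)
gamma_d = 2.75 * 9.81 / 1.82
gamma_d = 14.823 kN/m^3


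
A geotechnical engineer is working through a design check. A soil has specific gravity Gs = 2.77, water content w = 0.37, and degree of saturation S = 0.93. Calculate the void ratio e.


Using the relation e = Gs * w / S
e = 2.77 * 0.37 / 0.93
e = 1.102


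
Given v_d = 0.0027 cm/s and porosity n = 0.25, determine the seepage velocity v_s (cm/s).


Result: 0.0108 cm/s

Derivation:
Using v_s = v_d / n
v_s = 0.0027 / 0.25
v_s = 0.0108 cm/s


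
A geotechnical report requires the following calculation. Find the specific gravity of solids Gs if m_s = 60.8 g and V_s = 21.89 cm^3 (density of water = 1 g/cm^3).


Using Gs = m_s / (V_s * rho_w)
Since rho_w = 1 g/cm^3:
Gs = 60.8 / 21.89
Gs = 2.778


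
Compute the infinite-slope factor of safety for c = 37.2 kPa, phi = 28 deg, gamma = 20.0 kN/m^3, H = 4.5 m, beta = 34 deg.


Result: 1.68

Derivation:
Using Fs = c / (gamma*H*sin(beta)*cos(beta)) + tan(phi)/tan(beta)
Cohesion contribution = 37.2 / (20.0*4.5*sin(34)*cos(34))
Cohesion contribution = 0.891589
Friction contribution = tan(28)/tan(34) = 0.788292
Fs = 0.891589 + 0.788292
Fs = 1.68


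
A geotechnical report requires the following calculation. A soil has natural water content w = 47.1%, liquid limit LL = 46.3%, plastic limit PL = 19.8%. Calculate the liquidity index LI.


Result: 1.03

Derivation:
First compute the plasticity index:
PI = LL - PL = 46.3 - 19.8 = 26.5
Then compute the liquidity index:
LI = (w - PL) / PI
LI = (47.1 - 19.8) / 26.5
LI = 1.03


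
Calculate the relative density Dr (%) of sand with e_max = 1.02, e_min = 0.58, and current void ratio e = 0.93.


Result: 20.45 %

Derivation:
Using Dr = (e_max - e) / (e_max - e_min) * 100
e_max - e = 1.02 - 0.93 = 0.09
e_max - e_min = 1.02 - 0.58 = 0.44
Dr = 0.09 / 0.44 * 100
Dr = 20.45 %


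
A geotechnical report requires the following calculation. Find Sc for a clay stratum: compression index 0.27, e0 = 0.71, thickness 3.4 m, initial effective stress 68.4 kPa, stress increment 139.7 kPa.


Using Sc = Cc * H / (1 + e0) * log10((sigma0 + delta_sigma) / sigma0)
Stress ratio = (68.4 + 139.7) / 68.4 = 3.0424
log10(3.0424) = 0.483216
Cc * H / (1 + e0) = 0.27 * 3.4 / (1 + 0.71) = 0.536842
Sc = 0.536842 * 0.483216
Sc = 0.2594 m


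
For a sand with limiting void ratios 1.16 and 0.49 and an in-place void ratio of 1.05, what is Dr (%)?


Result: 16.42 %

Derivation:
Using Dr = (e_max - e) / (e_max - e_min) * 100
e_max - e = 1.16 - 1.05 = 0.11
e_max - e_min = 1.16 - 0.49 = 0.67
Dr = 0.11 / 0.67 * 100
Dr = 16.42 %


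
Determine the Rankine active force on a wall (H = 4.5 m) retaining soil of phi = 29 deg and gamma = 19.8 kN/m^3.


Result: 69.56 kN/m

Derivation:
Compute active earth pressure coefficient:
Ka = tan^2(45 - phi/2) = tan^2(30.5) = 0.346974
Compute active force:
Pa = 0.5 * Ka * gamma * H^2
Pa = 0.5 * 0.346974 * 19.8 * 4.5^2
Pa = 69.56 kN/m


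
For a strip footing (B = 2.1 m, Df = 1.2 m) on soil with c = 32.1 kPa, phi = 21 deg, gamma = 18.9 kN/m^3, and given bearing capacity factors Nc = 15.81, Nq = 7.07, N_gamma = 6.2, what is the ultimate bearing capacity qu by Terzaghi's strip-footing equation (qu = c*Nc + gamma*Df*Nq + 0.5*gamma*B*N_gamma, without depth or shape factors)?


Compute qu = c*Nc + gamma*Df*Nq + 0.5*gamma*B*N_gamma
Term 1: 32.1 * 15.81 = 507.501
Term 2: 18.9 * 1.2 * 7.07 = 160.3476
Term 3: 0.5 * 18.9 * 2.1 * 6.2 = 123.039
qu = 507.501 + 160.3476 + 123.039
qu = 790.89 kPa


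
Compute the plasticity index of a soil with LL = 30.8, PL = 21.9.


Using PI = LL - PL
PI = 30.8 - 21.9
PI = 8.9


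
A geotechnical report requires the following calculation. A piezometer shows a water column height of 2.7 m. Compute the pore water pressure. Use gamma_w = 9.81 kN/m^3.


Using u = gamma_w * h_w
u = 9.81 * 2.7
u = 26.49 kPa


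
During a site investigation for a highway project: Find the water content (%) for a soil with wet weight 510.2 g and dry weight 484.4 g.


Using w = (m_wet - m_dry) / m_dry * 100
m_wet - m_dry = 510.2 - 484.4 = 25.8 g
w = 25.8 / 484.4 * 100
w = 5.33 %


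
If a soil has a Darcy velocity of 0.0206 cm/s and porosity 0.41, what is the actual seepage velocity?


Using v_s = v_d / n
v_s = 0.0206 / 0.41
v_s = 0.05024 cm/s


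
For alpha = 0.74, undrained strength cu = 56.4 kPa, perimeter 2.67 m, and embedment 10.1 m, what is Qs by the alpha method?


Using Qs = alpha * cu * perimeter * L
Qs = 0.74 * 56.4 * 2.67 * 10.1
Qs = 1125.49 kN


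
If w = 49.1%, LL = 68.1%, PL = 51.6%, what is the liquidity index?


First compute the plasticity index:
PI = LL - PL = 68.1 - 51.6 = 16.5
Then compute the liquidity index:
LI = (w - PL) / PI
LI = (49.1 - 51.6) / 16.5
LI = -0.152


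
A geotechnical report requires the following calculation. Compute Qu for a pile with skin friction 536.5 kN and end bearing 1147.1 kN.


Using Qu = Qf + Qb
Qu = 536.5 + 1147.1
Qu = 1683.6 kN


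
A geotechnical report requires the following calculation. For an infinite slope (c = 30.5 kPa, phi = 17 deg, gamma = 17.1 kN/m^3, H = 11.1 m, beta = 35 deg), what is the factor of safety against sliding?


Result: 0.779

Derivation:
Using Fs = c / (gamma*H*sin(beta)*cos(beta)) + tan(phi)/tan(beta)
Cohesion contribution = 30.5 / (17.1*11.1*sin(35)*cos(35))
Cohesion contribution = 0.341999
Friction contribution = tan(17)/tan(35) = 0.436629
Fs = 0.341999 + 0.436629
Fs = 0.779


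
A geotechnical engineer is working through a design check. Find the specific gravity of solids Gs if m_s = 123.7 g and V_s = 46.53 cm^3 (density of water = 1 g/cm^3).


Using Gs = m_s / (V_s * rho_w)
Since rho_w = 1 g/cm^3:
Gs = 123.7 / 46.53
Gs = 2.658


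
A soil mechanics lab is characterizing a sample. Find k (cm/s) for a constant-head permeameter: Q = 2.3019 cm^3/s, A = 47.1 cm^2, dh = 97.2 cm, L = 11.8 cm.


Compute hydraulic gradient:
i = dh / L = 97.2 / 11.8 = 8.23729
Then apply Darcy's law:
k = Q / (A * i)
k = 2.3019 / (47.1 * 8.23729)
k = 2.3019 / 387.976
k = 0.005933 cm/s


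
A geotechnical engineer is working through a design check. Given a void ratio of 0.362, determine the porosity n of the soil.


Using the relation n = e / (1 + e)
n = 0.362 / (1 + 0.362)
n = 0.362 / 1.362
n = 0.2658


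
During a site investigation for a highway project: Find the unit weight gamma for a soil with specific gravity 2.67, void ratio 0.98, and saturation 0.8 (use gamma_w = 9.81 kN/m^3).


Using gamma = gamma_w * (Gs + S*e) / (1 + e)
Numerator: Gs + S*e = 2.67 + 0.8*0.98 = 3.454
Denominator: 1 + e = 1 + 0.98 = 1.98
gamma = 9.81 * 3.454 / 1.98
gamma = 17.113 kN/m^3


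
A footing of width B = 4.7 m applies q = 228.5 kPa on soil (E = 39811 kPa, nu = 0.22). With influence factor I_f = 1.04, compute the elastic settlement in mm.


Using Se = q * B * (1 - nu^2) * I_f / E
1 - nu^2 = 1 - 0.22^2 = 0.9516
Se = 228.5 * 4.7 * 0.9516 * 1.04 / 39811
Se = 0.026697 m
Convert to mm: Se = 0.026697 * 1000 = 26.697 mm


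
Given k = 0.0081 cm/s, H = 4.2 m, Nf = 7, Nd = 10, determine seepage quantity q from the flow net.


Convert k to m/s for unit consistency with H:
k = 0.0081 cm/s = 0.0081 / 100 m/s = 8.1e-05 m/s
Using q = k * H * Nf / Nd
Nf / Nd = 7 / 10 = 0.7
q = 8.1e-05 * 4.2 * 0.7
q = 0.0002381 m^3/s per m


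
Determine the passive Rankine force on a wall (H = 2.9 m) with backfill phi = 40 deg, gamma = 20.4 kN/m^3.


Compute passive earth pressure coefficient:
Kp = tan^2(45 + phi/2) = tan^2(65.0) = 4.59891
Compute passive force:
Pp = 0.5 * Kp * gamma * H^2
Pp = 0.5 * 4.59891 * 20.4 * 2.9^2
Pp = 394.5 kN/m


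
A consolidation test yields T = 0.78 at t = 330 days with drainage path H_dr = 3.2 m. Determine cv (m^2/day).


Using cv = T * H_dr^2 / t
H_dr^2 = 3.2^2 = 10.24
cv = 0.78 * 10.24 / 330
cv = 0.0242 m^2/day


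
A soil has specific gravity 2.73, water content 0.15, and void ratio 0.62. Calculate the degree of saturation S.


Result: 0.6605

Derivation:
Using S = Gs * w / e
S = 2.73 * 0.15 / 0.62
S = 0.6605


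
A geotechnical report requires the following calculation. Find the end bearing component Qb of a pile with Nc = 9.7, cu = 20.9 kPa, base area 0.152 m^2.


Using Qb = Nc * cu * Ab
Qb = 9.7 * 20.9 * 0.152
Qb = 30.81 kN


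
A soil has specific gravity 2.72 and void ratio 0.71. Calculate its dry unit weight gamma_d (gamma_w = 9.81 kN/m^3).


Result: 15.604 kN/m^3

Derivation:
Using gamma_d = Gs * gamma_w / (1 + e)
gamma_d = 2.72 * 9.81 / (1 + 0.71)
gamma_d = 2.72 * 9.81 / 1.71
gamma_d = 15.604 kN/m^3


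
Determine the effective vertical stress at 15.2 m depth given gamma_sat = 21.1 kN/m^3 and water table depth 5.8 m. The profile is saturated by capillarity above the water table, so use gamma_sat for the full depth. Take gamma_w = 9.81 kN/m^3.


Total stress = gamma_sat * depth
sigma = 21.1 * 15.2 = 320.72 kPa
Pore water pressure u = gamma_w * (depth - d_wt)
u = 9.81 * (15.2 - 5.8) = 92.214 kPa
Effective stress = sigma - u
sigma' = 320.72 - 92.214 = 228.51 kPa


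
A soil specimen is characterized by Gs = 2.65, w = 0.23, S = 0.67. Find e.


Using the relation e = Gs * w / S
e = 2.65 * 0.23 / 0.67
e = 0.9097


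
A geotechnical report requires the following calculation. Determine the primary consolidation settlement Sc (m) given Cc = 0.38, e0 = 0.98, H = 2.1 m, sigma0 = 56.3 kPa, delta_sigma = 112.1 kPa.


Result: 0.1918 m

Derivation:
Using Sc = Cc * H / (1 + e0) * log10((sigma0 + delta_sigma) / sigma0)
Stress ratio = (56.3 + 112.1) / 56.3 = 2.99112
log10(2.99112) = 0.475834
Cc * H / (1 + e0) = 0.38 * 2.1 / (1 + 0.98) = 0.40303
Sc = 0.40303 * 0.475834
Sc = 0.1918 m


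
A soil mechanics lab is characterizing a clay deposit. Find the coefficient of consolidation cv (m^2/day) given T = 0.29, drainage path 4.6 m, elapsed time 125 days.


Result: 0.04909 m^2/day

Derivation:
Using cv = T * H_dr^2 / t
H_dr^2 = 4.6^2 = 21.16
cv = 0.29 * 21.16 / 125
cv = 0.04909 m^2/day


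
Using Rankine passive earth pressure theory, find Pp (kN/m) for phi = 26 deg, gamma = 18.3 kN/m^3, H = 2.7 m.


Result: 170.83 kN/m

Derivation:
Compute passive earth pressure coefficient:
Kp = tan^2(45 + phi/2) = tan^2(58.0) = 2.561071
Compute passive force:
Pp = 0.5 * Kp * gamma * H^2
Pp = 0.5 * 2.561071 * 18.3 * 2.7^2
Pp = 170.83 kN/m


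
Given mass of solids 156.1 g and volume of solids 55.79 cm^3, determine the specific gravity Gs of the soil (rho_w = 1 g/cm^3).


Using Gs = m_s / (V_s * rho_w)
Since rho_w = 1 g/cm^3:
Gs = 156.1 / 55.79
Gs = 2.798


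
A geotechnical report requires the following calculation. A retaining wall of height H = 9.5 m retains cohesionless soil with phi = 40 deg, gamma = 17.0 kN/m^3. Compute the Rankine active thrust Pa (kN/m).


Compute active earth pressure coefficient:
Ka = tan^2(45 - phi/2) = tan^2(25.0) = 0.217443
Compute active force:
Pa = 0.5 * Ka * gamma * H^2
Pa = 0.5 * 0.217443 * 17.0 * 9.5^2
Pa = 166.81 kN/m


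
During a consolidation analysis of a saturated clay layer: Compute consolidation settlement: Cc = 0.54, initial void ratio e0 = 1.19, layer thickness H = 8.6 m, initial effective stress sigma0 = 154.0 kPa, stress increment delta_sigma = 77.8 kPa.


Result: 0.3766 m

Derivation:
Using Sc = Cc * H / (1 + e0) * log10((sigma0 + delta_sigma) / sigma0)
Stress ratio = (154.0 + 77.8) / 154.0 = 1.50519
log10(1.50519) = 0.177593
Cc * H / (1 + e0) = 0.54 * 8.6 / (1 + 1.19) = 2.12055
Sc = 2.12055 * 0.177593
Sc = 0.3766 m


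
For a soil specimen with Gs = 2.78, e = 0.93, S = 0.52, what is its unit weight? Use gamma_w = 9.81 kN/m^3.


Using gamma = gamma_w * (Gs + S*e) / (1 + e)
Numerator: Gs + S*e = 2.78 + 0.52*0.93 = 3.2636
Denominator: 1 + e = 1 + 0.93 = 1.93
gamma = 9.81 * 3.2636 / 1.93
gamma = 16.589 kN/m^3


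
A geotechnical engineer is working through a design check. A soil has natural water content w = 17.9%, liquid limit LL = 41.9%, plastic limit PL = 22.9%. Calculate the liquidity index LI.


First compute the plasticity index:
PI = LL - PL = 41.9 - 22.9 = 19.0
Then compute the liquidity index:
LI = (w - PL) / PI
LI = (17.9 - 22.9) / 19.0
LI = -0.263


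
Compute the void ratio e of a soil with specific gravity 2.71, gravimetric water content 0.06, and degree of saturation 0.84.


Using the relation e = Gs * w / S
e = 2.71 * 0.06 / 0.84
e = 0.1936


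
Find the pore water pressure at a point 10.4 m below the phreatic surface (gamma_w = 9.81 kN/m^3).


Using u = gamma_w * h_w
u = 9.81 * 10.4
u = 102.02 kPa


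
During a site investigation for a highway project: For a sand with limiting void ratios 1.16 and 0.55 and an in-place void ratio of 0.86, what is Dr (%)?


Result: 49.18 %

Derivation:
Using Dr = (e_max - e) / (e_max - e_min) * 100
e_max - e = 1.16 - 0.86 = 0.3
e_max - e_min = 1.16 - 0.55 = 0.61
Dr = 0.3 / 0.61 * 100
Dr = 49.18 %


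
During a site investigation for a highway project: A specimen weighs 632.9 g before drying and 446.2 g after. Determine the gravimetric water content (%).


Using w = (m_wet - m_dry) / m_dry * 100
m_wet - m_dry = 632.9 - 446.2 = 186.7 g
w = 186.7 / 446.2 * 100
w = 41.84 %


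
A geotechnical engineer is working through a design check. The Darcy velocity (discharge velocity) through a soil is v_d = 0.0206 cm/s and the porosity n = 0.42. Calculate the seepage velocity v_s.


Using v_s = v_d / n
v_s = 0.0206 / 0.42
v_s = 0.04905 cm/s


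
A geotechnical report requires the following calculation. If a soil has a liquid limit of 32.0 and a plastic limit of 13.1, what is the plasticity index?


Using PI = LL - PL
PI = 32.0 - 13.1
PI = 18.9


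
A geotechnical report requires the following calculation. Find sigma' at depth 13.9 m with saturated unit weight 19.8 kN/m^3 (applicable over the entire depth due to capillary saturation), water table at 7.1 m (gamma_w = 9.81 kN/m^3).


Total stress = gamma_sat * depth
sigma = 19.8 * 13.9 = 275.22 kPa
Pore water pressure u = gamma_w * (depth - d_wt)
u = 9.81 * (13.9 - 7.1) = 66.708 kPa
Effective stress = sigma - u
sigma' = 275.22 - 66.708 = 208.51 kPa


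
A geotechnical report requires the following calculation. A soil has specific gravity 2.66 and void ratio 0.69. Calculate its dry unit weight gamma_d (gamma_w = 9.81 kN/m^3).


Result: 15.441 kN/m^3

Derivation:
Using gamma_d = Gs * gamma_w / (1 + e)
gamma_d = 2.66 * 9.81 / (1 + 0.69)
gamma_d = 2.66 * 9.81 / 1.69
gamma_d = 15.441 kN/m^3


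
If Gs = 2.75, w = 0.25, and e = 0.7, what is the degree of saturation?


Using S = Gs * w / e
S = 2.75 * 0.25 / 0.7
S = 0.9821


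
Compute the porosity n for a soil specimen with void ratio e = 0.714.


Result: 0.4166

Derivation:
Using the relation n = e / (1 + e)
n = 0.714 / (1 + 0.714)
n = 0.714 / 1.714
n = 0.4166


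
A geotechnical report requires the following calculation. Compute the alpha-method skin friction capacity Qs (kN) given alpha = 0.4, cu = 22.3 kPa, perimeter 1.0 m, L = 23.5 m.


Using Qs = alpha * cu * perimeter * L
Qs = 0.4 * 22.3 * 1.0 * 23.5
Qs = 209.62 kN
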